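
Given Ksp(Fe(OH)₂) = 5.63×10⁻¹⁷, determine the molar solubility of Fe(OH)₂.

2.41×10⁻⁶ M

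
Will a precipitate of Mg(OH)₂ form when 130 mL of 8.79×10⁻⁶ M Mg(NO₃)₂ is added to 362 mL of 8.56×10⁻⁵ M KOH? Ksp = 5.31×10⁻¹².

No

After mixing, V = 130 mL + 362 mL = 492 mL.
[Mg²⁺] = (8.79×10⁻⁶)(130)/492 = 2.32×10⁻⁶ M
[OH⁻] = (8.56×10⁻⁵)(362)/492 = 6.30×10⁻⁵ M
Q = [Mg²⁺][OH⁻]^2 = 9.21×10⁻¹⁵
Since Q (9.21×10⁻¹⁵) is less than Ksp (5.31×10⁻¹²), no Mg(OH)₂ precipitates.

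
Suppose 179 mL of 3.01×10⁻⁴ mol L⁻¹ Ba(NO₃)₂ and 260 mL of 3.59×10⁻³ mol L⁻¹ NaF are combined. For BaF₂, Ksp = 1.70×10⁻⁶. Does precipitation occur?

No

After mixing, V = 179 mL + 260 mL = 439 mL.
[Ba²⁺] = (3.01×10⁻⁴)(179)/439 = 1.23×10⁻⁴ mol L⁻¹
[F⁻] = (3.59×10⁻³)(260)/439 = 2.13×10⁻³ mol L⁻¹
Q = [Ba²⁺][F⁻]^2 = 5.55×10⁻¹⁰
Q = 5.55×10⁻¹⁰ < Ksp = 1.70×10⁻⁶, so the solution is unsaturated and no precipitate forms.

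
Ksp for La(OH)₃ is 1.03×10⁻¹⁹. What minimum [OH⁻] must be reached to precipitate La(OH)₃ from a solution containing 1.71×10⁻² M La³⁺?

Each salt precipitates once Q = Ksp for that salt.
La(OH)₃(s) ⇌ La³⁺(aq) + 3 OH⁻(aq)
Ksp = [La³⁺][OH⁻]^3 = [OH⁻]^3(1.71×10⁻²)
[OH⁻]^3 = 1.03×10⁻¹⁹ / (1.71×10⁻²) = 6.02×10⁻¹⁸
[OH⁻] = 1.82×10⁻⁶ M

1.82×10⁻⁶ M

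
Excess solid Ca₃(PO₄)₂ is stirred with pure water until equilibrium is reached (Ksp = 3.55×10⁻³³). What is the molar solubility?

1.27×10⁻⁷ M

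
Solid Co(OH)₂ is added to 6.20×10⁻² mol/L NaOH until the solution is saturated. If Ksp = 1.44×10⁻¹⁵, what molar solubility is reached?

Co(OH)₂(s) ⇌ Co²⁺(aq) + 2 OH⁻(aq)
OH⁻ is already present at 6.20×10⁻² mol/L. If s mol/L of Co(OH)₂ dissolves, [Co²⁺] = s while [OH⁻] ≈ 6.20×10⁻² mol/L.
Ksp = [Co²⁺][OH⁻]^2 = s(6.20×10⁻²)^2
s = 1.44×10⁻¹⁵ / (6.20×10⁻²)^2 = 3.75×10⁻¹³
s = 3.75×10⁻¹³ mol/L

3.75×10⁻¹³ M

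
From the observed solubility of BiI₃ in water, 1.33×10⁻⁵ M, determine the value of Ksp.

Ksp = 8.45×10⁻¹⁹

BiI₃(s) ⇌ Bi³⁺(aq) + 3 I⁻(aq)
For each mole of BiI₃ that dissolves per liter, [Bi³⁺] = s and [I⁻] = 3s; let s denote this solubility.
Ksp = [Bi³⁺][I⁻]^3 = s · (3s)^3 = 27s^4
Ksp = 27 × (1.33×10⁻⁵)^4 = 8.45×10⁻¹⁹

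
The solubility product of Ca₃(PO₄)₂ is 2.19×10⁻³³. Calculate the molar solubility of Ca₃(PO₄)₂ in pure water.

1.15×10⁻⁷ M

Ca₃(PO₄)₂(s) ⇌ 3 Ca²⁺(aq) + 2 PO₄³⁻(aq)
Let s be the molar solubility. Then [Ca²⁺] = 3s and [PO₄³⁻] = 2s.
Ksp = [Ca²⁺]^3[PO₄³⁻]^2 = (3s)^3 · (2s)^2 = 108s^5
108s^5 = 2.19×10⁻³³  ⇒  s^5 = 2.03×10⁻³⁵
Taking the 5th root, s = 1.15×10⁻⁷ M.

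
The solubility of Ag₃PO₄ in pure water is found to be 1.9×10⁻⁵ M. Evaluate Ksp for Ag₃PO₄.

Ksp = 3.5×10⁻¹⁸

Ag₃PO₄(s) ⇌ 3 Ag⁺(aq) + PO₄³⁻(aq)
If s mol/L of Ag₃PO₄ dissolves, [Ag⁺] = 3s and [PO₄³⁻] = s.
Ksp = [Ag⁺]^3[PO₄³⁻] = (3s)^3 · s = 27s^4
Ksp = 27 × (1.9×10⁻⁵)^4 = 3.5×10⁻¹⁸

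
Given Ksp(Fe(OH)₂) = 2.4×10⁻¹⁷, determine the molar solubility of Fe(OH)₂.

Fe(OH)₂(s) ⇌ Fe²⁺(aq) + 2 OH⁻(aq)
Let s be the molar solubility. Then [Fe²⁺] = s and [OH⁻] = 2s.
Ksp = [Fe²⁺][OH⁻]^2 = s · (2s)^2 = 4s^3
4s^3 = 2.4×10⁻¹⁷  ⇒  s^3 = 6.0×10⁻¹⁸
s = (6.0×10⁻¹⁸)^(1/3) = 1.8×10⁻⁶ mol L⁻¹

1.8×10⁻⁶ M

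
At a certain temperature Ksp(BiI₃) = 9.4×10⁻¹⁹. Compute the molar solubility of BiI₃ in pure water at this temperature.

1.4×10⁻⁵ M

BiI₃(s) ⇌ Bi³⁺(aq) + 3 I⁻(aq)
Let s be the molar solubility. Then [Bi³⁺] = s and [I⁻] = 3s.
Ksp = [Bi³⁺][I⁻]^3 = s · (3s)^3 = 27s^4
27s^4 = 9.4×10⁻¹⁹  ⇒  s^4 = 3.5×10⁻²⁰
s = (3.5×10⁻²⁰)^(1/4) = 1.4×10⁻⁵ M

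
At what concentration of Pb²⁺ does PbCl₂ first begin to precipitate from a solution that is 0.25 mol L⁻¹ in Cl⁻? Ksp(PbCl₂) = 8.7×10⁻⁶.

The threshold for precipitation is Q = Ksp.
PbCl₂(s) ⇌ Pb²⁺(aq) + 2 Cl⁻(aq)
Ksp = [Pb²⁺][Cl⁻]^2 = [Pb²⁺](0.25)^2
[Pb²⁺] = 8.7×10⁻⁶ / (0.25)^2 = 1.4×10⁻⁴
[Pb²⁺] = 1.4×10⁻⁴ mol L⁻¹

1.4×10⁻⁴ M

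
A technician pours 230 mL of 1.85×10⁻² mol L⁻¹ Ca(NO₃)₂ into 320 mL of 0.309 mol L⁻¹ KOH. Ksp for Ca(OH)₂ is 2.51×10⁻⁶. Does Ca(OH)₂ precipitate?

Yes

After mixing, V = 230 mL + 320 mL = 550 mL.
[Ca²⁺] = (1.85×10⁻²)(230)/550 = 7.74×10⁻³ mol L⁻¹
[OH⁻] = (0.309)(320)/550 = 0.180 mol L⁻¹
Q = [Ca²⁺][OH⁻]^2 = 2.50×10⁻⁴
Q = 2.50×10⁻⁴ > Ksp = 2.51×10⁻⁶, so the solution is supersaturated and Ca(OH)₂ precipitates.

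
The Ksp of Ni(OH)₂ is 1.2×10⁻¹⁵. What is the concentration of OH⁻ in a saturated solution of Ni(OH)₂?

Ni(OH)₂(s) ⇌ Ni²⁺(aq) + 2 OH⁻(aq)
Call the molar solubility s, so that [Ni²⁺] = s and [OH⁻] = 2s.
Ksp = [Ni²⁺][OH⁻]^2 = s · (2s)^2 = 4s^3 = 1.2×10⁻¹⁵
s = 6.7×10⁻⁶ mol/L
[OH⁻] = 2s = 1.3×10⁻⁵ mol/L

1.3×10⁻⁵ M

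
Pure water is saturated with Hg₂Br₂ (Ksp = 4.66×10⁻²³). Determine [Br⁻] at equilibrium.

Hg₂Br₂(s) ⇌ Hg₂²⁺(aq) + 2 Br⁻(aq)
With molar solubility s: [Hg₂²⁺] = s, [Br⁻] = 2s.
Ksp = [Hg₂²⁺][Br⁻]^2 = s · (2s)^2 = 4s^3 = 4.66×10⁻²³
s = 2.27×10⁻⁸ mol/L
[Br⁻] = 2s = 4.53×10⁻⁸ mol/L

4.53×10⁻⁸ M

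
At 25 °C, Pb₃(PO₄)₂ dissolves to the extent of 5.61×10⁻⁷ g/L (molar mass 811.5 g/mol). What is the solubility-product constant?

Ksp = 1.71×10⁻⁴⁴

Molar solubility s = (5.61×10⁻⁷ g/L) / (811.5 g/mol) = 6.9131×10⁻¹⁰ mol/L
Pb₃(PO₄)₂(s) ⇌ 3 Pb²⁺(aq) + 2 PO₄³⁻(aq)
With molar solubility s: [Pb²⁺] = 3s, [PO₄³⁻] = 2s.
Ksp = [Pb²⁺]^3[PO₄³⁻]^2 = (3s)^3 · (2s)^2 = 108s^5
Ksp = 108 × (6.9131×10⁻¹⁰)^5 = 1.71×10⁻⁴⁴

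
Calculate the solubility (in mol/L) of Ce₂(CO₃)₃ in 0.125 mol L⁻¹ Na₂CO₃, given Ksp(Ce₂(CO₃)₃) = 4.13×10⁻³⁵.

Ce₂(CO₃)₃(s) ⇌ 2 Ce³⁺(aq) + 3 CO₃²⁻(aq)
With CO₃²⁻ already at 0.125 mol L⁻¹ and s small, take [CO₃²⁻] ≈ 0.125 mol L⁻¹ and [Ce³⁺] = 2s.
Ksp = [Ce³⁺]^2[CO₃²⁻]^3 = (2s)^2(0.125)^3
(2s)^2 = 4.13×10⁻³⁵ / (0.125)^3 = 2.11×10⁻³²
s = 7.27×10⁻¹⁷ mol L⁻¹

7.27×10⁻¹⁷ M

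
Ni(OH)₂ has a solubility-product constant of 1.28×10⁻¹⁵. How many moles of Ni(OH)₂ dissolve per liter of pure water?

Ni(OH)₂(s) ⇌ Ni²⁺(aq) + 2 OH⁻(aq)
For each mole of Ni(OH)₂ that dissolves per liter, [Ni²⁺] = s and [OH⁻] = 2s; let s denote this solubility.
Ksp = [Ni²⁺][OH⁻]^2 = s · (2s)^2 = 4s^3
4s^3 = 1.28×10⁻¹⁵  ⇒  s^3 = 3.20×10⁻¹⁶
s = 6.84×10⁻⁶ M

6.84×10⁻⁶ M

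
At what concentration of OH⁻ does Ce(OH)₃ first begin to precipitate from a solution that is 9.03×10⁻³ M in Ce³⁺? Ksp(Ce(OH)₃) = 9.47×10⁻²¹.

Precipitation begins when Q = Ksp.
Ce(OH)₃(s) ⇌ Ce³⁺(aq) + 3 OH⁻(aq)
Ksp = [Ce³⁺][OH⁻]^3 = [OH⁻]^3(9.03×10⁻³)
[OH⁻]^3 = 9.47×10⁻²¹ / (9.03×10⁻³) = 1.05×10⁻¹⁸
[OH⁻] = 1.02×10⁻⁶ M

1.02×10⁻⁶ M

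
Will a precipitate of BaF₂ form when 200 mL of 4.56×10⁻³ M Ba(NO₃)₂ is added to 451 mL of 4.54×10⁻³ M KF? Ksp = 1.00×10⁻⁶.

No

After mixing, V = 200 mL + 451 mL = 651 mL.
[Ba²⁺] = (4.56×10⁻³)(200)/651 = 1.40×10⁻³ M
[F⁻] = (4.54×10⁻³)(451)/651 = 3.15×10⁻³ M
Q = [Ba²⁺][F⁻]^2 = 1.39×10⁻⁸
Q < Ksp (1.39×10⁻⁸ vs 1.00×10⁻⁶); the solution remains unsaturated and no precipitate forms.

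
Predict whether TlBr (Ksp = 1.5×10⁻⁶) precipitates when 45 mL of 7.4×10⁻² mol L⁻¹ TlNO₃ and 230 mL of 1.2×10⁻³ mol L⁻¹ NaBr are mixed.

Yes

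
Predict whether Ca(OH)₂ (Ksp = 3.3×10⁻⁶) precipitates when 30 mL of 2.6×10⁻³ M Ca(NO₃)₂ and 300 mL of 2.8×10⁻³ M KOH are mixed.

The combined volume is 330 mL.
[Ca²⁺] = (2.6×10⁻³)(30)/330 = 2.4×10⁻⁴ M
[OH⁻] = (2.8×10⁻³)(300)/330 = 2.5×10⁻³ M
Q = [Ca²⁺][OH⁻]^2 = 1.5×10⁻⁹
Since Q (1.5×10⁻⁹) is less than Ksp (3.3×10⁻⁶), no Ca(OH)₂ precipitates.

No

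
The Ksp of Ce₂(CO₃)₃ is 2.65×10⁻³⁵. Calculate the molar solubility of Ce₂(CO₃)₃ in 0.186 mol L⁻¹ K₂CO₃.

Ce₂(CO₃)₃(s) ⇌ 2 Ce³⁺(aq) + 3 CO₃²⁻(aq)
The solution already contains CO₃²⁻ at 0.186 mol L⁻¹. Let s be the molar solubility of Ce₂(CO₃)₃.
[CO₃²⁻] ≈ 0.186 mol L⁻¹ (common ion dominates); [Ce³⁺] = 2s.
Ksp = [Ce³⁺]^2[CO₃²⁻]^3 = (2s)^2(0.186)^3
(2s)^2 = 2.65×10⁻³⁵ / (0.186)^3 = 4.12×10⁻³³
s = 3.21×10⁻¹⁷ mol L⁻¹

3.21×10⁻¹⁷ M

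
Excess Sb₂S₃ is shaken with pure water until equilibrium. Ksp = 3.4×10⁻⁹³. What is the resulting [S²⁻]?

3.8×10⁻¹⁹ M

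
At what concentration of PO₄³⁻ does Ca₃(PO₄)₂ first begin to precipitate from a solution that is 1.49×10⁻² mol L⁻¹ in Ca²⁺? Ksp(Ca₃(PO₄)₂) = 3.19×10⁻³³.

3.11×10⁻¹⁴ M

A salt starts to precipitate once the ion product Q reaches its Ksp.
Ca₃(PO₄)₂(s) ⇌ 3 Ca²⁺(aq) + 2 PO₄³⁻(aq)
Ksp = [Ca²⁺]^3[PO₄³⁻]^2 = [PO₄³⁻]^2(1.49×10⁻²)^3
[PO₄³⁻]^2 = 3.19×10⁻³³ / (1.49×10⁻²)^3 = 9.64×10⁻²⁸
[PO₄³⁻] = 3.11×10⁻¹⁴ mol L⁻¹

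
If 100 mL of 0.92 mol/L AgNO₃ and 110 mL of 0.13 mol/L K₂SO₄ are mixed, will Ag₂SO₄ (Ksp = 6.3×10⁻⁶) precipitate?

The combined volume is 210 mL.
[Ag⁺] = (0.92)(100)/210 = 0.44 mol/L
[SO₄²⁻] = (0.13)(110)/210 = 6.8×10⁻² mol/L
Q = [Ag⁺]^2[SO₄²⁻] = 1.3×10⁻²
Q = 1.3×10⁻² > Ksp = 6.3×10⁻⁶, so the solution is supersaturated and Ag₂SO₄ precipitates.

Yes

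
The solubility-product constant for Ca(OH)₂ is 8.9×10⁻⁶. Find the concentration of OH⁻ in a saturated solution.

Ca(OH)₂(s) ⇌ Ca²⁺(aq) + 2 OH⁻(aq)
Call the molar solubility s, so that [Ca²⁺] = s and [OH⁻] = 2s.
Ksp = [Ca²⁺][OH⁻]^2 = s · (2s)^2 = 4s^3 = 8.9×10⁻⁶
s = 1.3×10⁻² mol L⁻¹
[OH⁻] = 2s = 2.6×10⁻² mol L⁻¹

2.6×10⁻² M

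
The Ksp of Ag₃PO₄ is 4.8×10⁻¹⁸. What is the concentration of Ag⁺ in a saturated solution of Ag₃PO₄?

6.2×10⁻⁵ M

Ag₃PO₄(s) ⇌ 3 Ag⁺(aq) + PO₄³⁻(aq)
With molar solubility s: [Ag⁺] = 3s, [PO₄³⁻] = s.
Ksp = [Ag⁺]^3[PO₄³⁻] = (3s)^3 · s = 27s^4 = 4.8×10⁻¹⁸
s = 2.1×10⁻⁵ M
[Ag⁺] = 3s = 6.2×10⁻⁵ M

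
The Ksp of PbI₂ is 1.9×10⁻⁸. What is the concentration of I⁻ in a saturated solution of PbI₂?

PbI₂(s) ⇌ Pb²⁺(aq) + 2 I⁻(aq)
Let s be the molar solubility. Then [Pb²⁺] = s and [I⁻] = 2s.
Ksp = [Pb²⁺][I⁻]^2 = s · (2s)^2 = 4s^3 = 1.9×10⁻⁸
s = 1.7×10⁻³ M
[I⁻] = 2s = 3.4×10⁻³ M

3.4×10⁻³ M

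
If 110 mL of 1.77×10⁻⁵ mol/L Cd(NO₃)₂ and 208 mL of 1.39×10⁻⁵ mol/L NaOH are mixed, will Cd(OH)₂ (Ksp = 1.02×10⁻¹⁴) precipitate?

After mixing, V = 110 mL + 208 mL = 318 mL.
[Cd²⁺] = (1.77×10⁻⁵)(110)/318 = 6.12×10⁻⁶ mol/L
[OH⁻] = (1.39×10⁻⁵)(208)/318 = 9.09×10⁻⁶ mol/L
Q = [Cd²⁺][OH⁻]^2 = 5.06×10⁻¹⁶
Since Q (5.06×10⁻¹⁶) is less than Ksp (1.02×10⁻¹⁴), no Cd(OH)₂ precipitates.

No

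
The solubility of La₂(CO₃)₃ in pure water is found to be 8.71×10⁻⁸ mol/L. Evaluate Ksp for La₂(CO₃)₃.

La₂(CO₃)₃(s) ⇌ 2 La³⁺(aq) + 3 CO₃²⁻(aq)
For each mole of La₂(CO₃)₃ that dissolves per liter, [La³⁺] = 2s and [CO₃²⁻] = 3s; let s denote this solubility.
Ksp = [La³⁺]^2[CO₃²⁻]^3 = (2s)^2 · (3s)^3 = 108s^5
Ksp = 108 × (8.71×10⁻⁸)^5 = 5.41×10⁻³⁴

Ksp = 5.41×10⁻³⁴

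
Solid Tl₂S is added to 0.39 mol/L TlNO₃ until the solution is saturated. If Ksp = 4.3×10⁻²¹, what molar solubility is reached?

Tl₂S(s) ⇌ 2 Tl⁺(aq) + S²⁻(aq)
Let s be the solubility of Tl₂S here. The common ion gives [Tl⁺] ≈ 0.39 mol/L, and [S²⁻] = s.
Ksp = [Tl⁺]^2[S²⁻] = (0.39)^2s
s = 4.3×10⁻²¹ / (0.39)^2 = 2.8×10⁻²⁰
s = 2.8×10⁻²⁰ mol/L

2.8×10⁻²⁰ M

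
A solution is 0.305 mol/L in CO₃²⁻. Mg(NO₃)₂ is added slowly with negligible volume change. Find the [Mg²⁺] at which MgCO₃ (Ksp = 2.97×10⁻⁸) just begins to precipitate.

9.74×10⁻⁸ M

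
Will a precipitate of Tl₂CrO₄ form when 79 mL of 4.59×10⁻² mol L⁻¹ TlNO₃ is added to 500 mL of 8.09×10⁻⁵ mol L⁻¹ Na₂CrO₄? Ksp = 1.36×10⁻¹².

After mixing, V = 79 mL + 500 mL = 579 mL.
[Tl⁺] = (4.59×10⁻²)(79)/579 = 6.26×10⁻³ mol L⁻¹
[CrO₄²⁻] = (8.09×10⁻⁵)(500)/579 = 6.99×10⁻⁵ mol L⁻¹
Q = [Tl⁺]^2[CrO₄²⁻] = 2.74×10⁻⁹
Since Q (2.74×10⁻⁹) exceeds Ksp (1.36×10⁻¹²), Tl₂CrO₄ will precipitate.

Yes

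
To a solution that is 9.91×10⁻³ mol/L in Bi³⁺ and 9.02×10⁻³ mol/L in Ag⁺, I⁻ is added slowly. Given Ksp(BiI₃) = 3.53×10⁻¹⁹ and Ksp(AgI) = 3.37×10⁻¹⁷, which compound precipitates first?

The threshold for precipitation is Q = Ksp.
For BiI₃: [I⁻] = (Ksp/[Bi³⁺])^(1/3) = 3.29×10⁻⁶ mol/L
For AgI: [I⁻] = (Ksp/[Ag⁺]) = 3.74×10⁻¹⁵ mol/L
Since AgI needs less I⁻ to reach saturation, it precipitates first.

AgI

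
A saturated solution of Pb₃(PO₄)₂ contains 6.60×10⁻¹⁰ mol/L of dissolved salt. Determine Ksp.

Ksp = 1.35×10⁻⁴⁴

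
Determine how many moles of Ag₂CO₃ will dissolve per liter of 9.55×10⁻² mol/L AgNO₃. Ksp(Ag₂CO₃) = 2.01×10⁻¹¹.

2.20×10⁻⁹ M

Ag₂CO₃(s) ⇌ 2 Ag⁺(aq) + CO₃²⁻(aq)
The solution already contains Ag⁺ at 9.55×10⁻² mol/L. Let s be the molar solubility of Ag₂CO₃.
[Ag⁺] ≈ 9.55×10⁻² mol/L (common ion dominates); [CO₃²⁻] = s.
Ksp = [Ag⁺]^2[CO₃²⁻] = (9.55×10⁻²)^2s
s = 2.01×10⁻¹¹ / (9.55×10⁻²)^2 = 2.20×10⁻⁹
s = 2.20×10⁻⁹ mol/L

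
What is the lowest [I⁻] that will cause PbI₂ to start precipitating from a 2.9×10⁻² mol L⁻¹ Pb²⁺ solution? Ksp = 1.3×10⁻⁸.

Each salt precipitates once Q = Ksp for that salt.
PbI₂(s) ⇌ Pb²⁺(aq) + 2 I⁻(aq)
Ksp = [Pb²⁺][I⁻]^2 = [I⁻]^2(2.9×10⁻²)
[I⁻]^2 = 1.3×10⁻⁸ / (2.9×10⁻²) = 4.5×10⁻⁷
[I⁻] = 6.7×10⁻⁴ mol L⁻¹

6.7×10⁻⁴ M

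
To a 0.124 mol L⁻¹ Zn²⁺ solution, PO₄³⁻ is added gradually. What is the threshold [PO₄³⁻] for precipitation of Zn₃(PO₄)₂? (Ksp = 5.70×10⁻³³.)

1.73×10⁻¹⁵ M

Precipitation begins when Q = Ksp.
Zn₃(PO₄)₂(s) ⇌ 3 Zn²⁺(aq) + 2 PO₄³⁻(aq)
Ksp = [Zn²⁺]^3[PO₄³⁻]^2 = [PO₄³⁻]^2(0.124)^3
[PO₄³⁻]^2 = 5.70×10⁻³³ / (0.124)^3 = 2.99×10⁻³⁰
[PO₄³⁻] = 1.73×10⁻¹⁵ mol L⁻¹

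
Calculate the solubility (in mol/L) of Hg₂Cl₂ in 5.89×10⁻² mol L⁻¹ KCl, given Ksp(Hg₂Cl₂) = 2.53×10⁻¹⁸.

7.29×10⁻¹⁶ M

Hg₂Cl₂(s) ⇌ Hg₂²⁺(aq) + 2 Cl⁻(aq)
The solution already contains Cl⁻ at 5.89×10⁻² mol L⁻¹. Let s be the molar solubility of Hg₂Cl₂.
[Cl⁻] ≈ 5.89×10⁻² mol L⁻¹ (common ion dominates); [Hg₂²⁺] = s.
Ksp = [Hg₂²⁺][Cl⁻]^2 = s(5.89×10⁻²)^2
s = 2.53×10⁻¹⁸ / (5.89×10⁻²)^2 = 7.29×10⁻¹⁶
s = 7.29×10⁻¹⁶ mol L⁻¹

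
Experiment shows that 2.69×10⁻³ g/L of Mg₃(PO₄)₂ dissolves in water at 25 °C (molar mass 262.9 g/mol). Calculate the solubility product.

Ksp = 1.21×10⁻²³

s = (2.69×10⁻³ g L⁻¹)/(262.9 g mol⁻¹) = 1.0232×10⁻⁵ M
Mg₃(PO₄)₂(s) ⇌ 3 Mg²⁺(aq) + 2 PO₄³⁻(aq)
Call the molar solubility s, so that [Mg²⁺] = 3s and [PO₄³⁻] = 2s.
Ksp = [Mg²⁺]^3[PO₄³⁻]^2 = (3s)^3 · (2s)^2 = 108s^5
Ksp = 108 × (1.0232×10⁻⁵)^5 = 1.21×10⁻²³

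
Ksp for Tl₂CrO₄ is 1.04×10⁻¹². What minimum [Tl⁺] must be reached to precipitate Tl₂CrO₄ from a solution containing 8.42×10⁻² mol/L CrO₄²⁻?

A salt starts to precipitate once the ion product Q reaches its Ksp.
Tl₂CrO₄(s) ⇌ 2 Tl⁺(aq) + CrO₄²⁻(aq)
Ksp = [Tl⁺]^2[CrO₄²⁻] = [Tl⁺]^2(8.42×10⁻²)
[Tl⁺]^2 = 1.04×10⁻¹² / (8.42×10⁻²) = 1.24×10⁻¹¹
[Tl⁺] = 3.51×10⁻⁶ mol/L

3.51×10⁻⁶ M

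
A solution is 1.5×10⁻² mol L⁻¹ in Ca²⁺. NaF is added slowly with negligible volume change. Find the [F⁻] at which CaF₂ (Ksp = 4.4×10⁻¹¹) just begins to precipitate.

5.4×10⁻⁵ M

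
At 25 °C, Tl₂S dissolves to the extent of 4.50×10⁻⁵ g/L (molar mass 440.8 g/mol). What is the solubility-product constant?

Ksp = 4.26×10⁻²¹

s = (4.50×10⁻⁵ g L⁻¹)/(440.8 g mol⁻¹) = 1.0209×10⁻⁷ M
Tl₂S(s) ⇌ 2 Tl⁺(aq) + S²⁻(aq)
Let s be the molar solubility. Then [Tl⁺] = 2s and [S²⁻] = s.
Ksp = [Tl⁺]^2[S²⁻] = (2s)^2 · s = 4s^3
Ksp = 4 × (1.0209×10⁻⁷)^3 = 4.26×10⁻²¹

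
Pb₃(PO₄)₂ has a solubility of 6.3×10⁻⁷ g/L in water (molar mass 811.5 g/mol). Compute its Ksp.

Molar solubility s = (6.3×10⁻⁷ g/L) / (811.5 g/mol) = 7.763×10⁻¹⁰ mol/L
Pb₃(PO₄)₂(s) ⇌ 3 Pb²⁺(aq) + 2 PO₄³⁻(aq)
Call the molar solubility s, so that [Pb²⁺] = 3s and [PO₄³⁻] = 2s.
Ksp = [Pb²⁺]^3[PO₄³⁻]^2 = (3s)^3 · (2s)^2 = 108s^5
Ksp = 108 × (7.763×10⁻¹⁰)^5 = 3.0×10⁻⁴⁴

Ksp = 3.0×10⁻⁴⁴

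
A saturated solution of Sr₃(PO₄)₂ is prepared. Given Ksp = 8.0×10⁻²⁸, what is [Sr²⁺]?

Sr₃(PO₄)₂(s) ⇌ 3 Sr²⁺(aq) + 2 PO₄³⁻(aq)
With molar solubility s: [Sr²⁺] = 3s, [PO₄³⁻] = 2s.
Ksp = [Sr²⁺]^3[PO₄³⁻]^2 = (3s)^3 · (2s)^2 = 108s^5 = 8.0×10⁻²⁸
s = 1.5×10⁻⁶ mol L⁻¹
[Sr²⁺] = 3s = 4.5×10⁻⁶ mol L⁻¹

4.5×10⁻⁶ M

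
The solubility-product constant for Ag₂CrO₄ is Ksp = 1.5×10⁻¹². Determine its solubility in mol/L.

7.2×10⁻⁵ M

Ag₂CrO₄(s) ⇌ 2 Ag⁺(aq) + CrO₄²⁻(aq)
Let s be the molar solubility. Then [Ag⁺] = 2s and [CrO₄²⁻] = s.
Ksp = [Ag⁺]^2[CrO₄²⁻] = (2s)^2 · s = 4s^3
4s^3 = 1.5×10⁻¹²  ⇒  s^3 = 3.8×10⁻¹³
s = 7.2×10⁻⁵ mol/L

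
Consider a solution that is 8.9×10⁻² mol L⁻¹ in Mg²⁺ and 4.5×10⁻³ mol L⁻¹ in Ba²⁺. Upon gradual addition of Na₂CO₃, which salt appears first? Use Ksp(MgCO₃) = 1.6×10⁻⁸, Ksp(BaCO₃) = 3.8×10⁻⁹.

Each salt precipitates once Q = Ksp for that salt.
For MgCO₃: [CO₃²⁻] = (Ksp/[Mg²⁺]) = 1.8×10⁻⁷ mol L⁻¹
For BaCO₃: [CO₃²⁻] = (Ksp/[Ba²⁺]) = 8.4×10⁻⁷ mol L⁻¹
Since MgCO₃ needs less CO₃²⁻ to reach saturation, it precipitates first.

MgCO₃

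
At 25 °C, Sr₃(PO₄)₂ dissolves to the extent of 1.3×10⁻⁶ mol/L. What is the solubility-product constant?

Ksp = 4.0×10⁻²⁸

Sr₃(PO₄)₂(s) ⇌ 3 Sr²⁺(aq) + 2 PO₄³⁻(aq)
Let s be the molar solubility. Then [Sr²⁺] = 3s and [PO₄³⁻] = 2s.
Ksp = [Sr²⁺]^3[PO₄³⁻]^2 = (3s)^3 · (2s)^2 = 108s^5
Ksp = 108 × (1.3×10⁻⁶)^5 = 4.0×10⁻²⁸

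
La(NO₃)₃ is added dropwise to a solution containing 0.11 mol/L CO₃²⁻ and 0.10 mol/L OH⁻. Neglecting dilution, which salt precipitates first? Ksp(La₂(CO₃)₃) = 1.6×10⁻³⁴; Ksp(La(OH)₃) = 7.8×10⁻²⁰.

Precipitation begins when Q = Ksp.
For La₂(CO₃)₃: [La³⁺] = (Ksp/[CO₃²⁻]^3)^(1/2) = 3.5×10⁻¹⁶ mol/L
For La(OH)₃: [La³⁺] = (Ksp/[OH⁻]^3) = 7.8×10⁻¹⁷ mol/L
La(OH)₃ requires the lower [La³⁺], so it precipitates first.

La(OH)₃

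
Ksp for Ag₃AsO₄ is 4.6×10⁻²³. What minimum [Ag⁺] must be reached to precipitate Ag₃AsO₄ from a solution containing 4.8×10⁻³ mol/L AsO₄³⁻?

A salt starts to precipitate once the ion product Q reaches its Ksp.
Ag₃AsO₄(s) ⇌ 3 Ag⁺(aq) + AsO₄³⁻(aq)
Ksp = [Ag⁺]^3[AsO₄³⁻] = [Ag⁺]^3(4.8×10⁻³)
[Ag⁺]^3 = 4.6×10⁻²³ / (4.8×10⁻³) = 9.6×10⁻²¹
[Ag⁺] = 2.1×10⁻⁷ mol/L

2.1×10⁻⁷ M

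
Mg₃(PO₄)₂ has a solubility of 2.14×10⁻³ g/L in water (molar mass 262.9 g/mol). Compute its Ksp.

Ksp = 3.86×10⁻²⁴

Convert to molarity: s = 2.14×10⁻³ / 262.9 = 8.1400×10⁻⁶ mol/L
Mg₃(PO₄)₂(s) ⇌ 3 Mg²⁺(aq) + 2 PO₄³⁻(aq)
Call the molar solubility s, so that [Mg²⁺] = 3s and [PO₄³⁻] = 2s.
Ksp = [Mg²⁺]^3[PO₄³⁻]^2 = (3s)^3 · (2s)^2 = 108s^5
Ksp = 108 × (8.1400×10⁻⁶)^5 = 3.86×10⁻²⁴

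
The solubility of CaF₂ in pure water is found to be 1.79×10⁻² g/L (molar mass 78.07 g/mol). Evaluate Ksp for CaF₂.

Ksp = 4.82×10⁻¹¹

s = (1.79×10⁻² g L⁻¹)/(78.07 g mol⁻¹) = 2.2928×10⁻⁴ M
CaF₂(s) ⇌ Ca²⁺(aq) + 2 F⁻(aq)
If s mol/L of CaF₂ dissolves, [Ca²⁺] = s and [F⁻] = 2s.
Ksp = [Ca²⁺][F⁻]^2 = s · (2s)^2 = 4s^3
Ksp = 4 × (2.2928×10⁻⁴)^3 = 4.82×10⁻¹¹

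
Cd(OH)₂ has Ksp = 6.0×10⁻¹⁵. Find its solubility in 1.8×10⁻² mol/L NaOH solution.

Cd(OH)₂(s) ⇌ Cd²⁺(aq) + 2 OH⁻(aq)
OH⁻ is already present at 1.8×10⁻² mol/L. If s mol/L of Cd(OH)₂ dissolves, [Cd²⁺] = s while [OH⁻] ≈ 1.8×10⁻² mol/L.
Ksp = [Cd²⁺][OH⁻]^2 = s(1.8×10⁻²)^2
s = 6.0×10⁻¹⁵ / (1.8×10⁻²)^2 = 1.9×10⁻¹¹
s = 1.9×10⁻¹¹ mol/L

1.9×10⁻¹¹ M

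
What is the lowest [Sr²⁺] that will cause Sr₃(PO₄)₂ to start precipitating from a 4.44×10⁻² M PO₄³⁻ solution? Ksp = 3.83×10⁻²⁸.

The threshold for precipitation is Q = Ksp.
Sr₃(PO₄)₂(s) ⇌ 3 Sr²⁺(aq) + 2 PO₄³⁻(aq)
Ksp = [Sr²⁺]^3[PO₄³⁻]^2 = [Sr²⁺]^3(4.44×10⁻²)^2
[Sr²⁺]^3 = 3.83×10⁻²⁸ / (4.44×10⁻²)^2 = 1.94×10⁻²⁵
[Sr²⁺] = 5.79×10⁻⁹ M

5.79×10⁻⁹ M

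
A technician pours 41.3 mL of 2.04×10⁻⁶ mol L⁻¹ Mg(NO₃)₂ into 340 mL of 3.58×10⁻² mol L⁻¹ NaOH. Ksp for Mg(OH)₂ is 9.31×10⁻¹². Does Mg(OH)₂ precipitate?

Yes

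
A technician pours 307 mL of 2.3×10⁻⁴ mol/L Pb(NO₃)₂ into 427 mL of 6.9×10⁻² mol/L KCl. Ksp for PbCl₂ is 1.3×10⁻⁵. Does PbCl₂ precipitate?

No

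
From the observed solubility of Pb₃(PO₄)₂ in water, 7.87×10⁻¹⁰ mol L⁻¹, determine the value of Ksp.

Pb₃(PO₄)₂(s) ⇌ 3 Pb²⁺(aq) + 2 PO₄³⁻(aq)
Let s be the molar solubility. Then [Pb²⁺] = 3s and [PO₄³⁻] = 2s.
Ksp = [Pb²⁺]^3[PO₄³⁻]^2 = (3s)^3 · (2s)^2 = 108s^5
Ksp = 108 × (7.87×10⁻¹⁰)^5 = 3.26×10⁻⁴⁴

Ksp = 3.26×10⁻⁴⁴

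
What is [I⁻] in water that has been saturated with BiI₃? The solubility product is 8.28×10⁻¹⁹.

3.97×10⁻⁵ M

BiI₃(s) ⇌ Bi³⁺(aq) + 3 I⁻(aq)
Call the molar solubility s, so that [Bi³⁺] = s and [I⁻] = 3s.
Ksp = [Bi³⁺][I⁻]^3 = s · (3s)^3 = 27s^4 = 8.28×10⁻¹⁹
s = 1.32×10⁻⁵ mol L⁻¹
[I⁻] = 3s = 3.97×10⁻⁵ mol L⁻¹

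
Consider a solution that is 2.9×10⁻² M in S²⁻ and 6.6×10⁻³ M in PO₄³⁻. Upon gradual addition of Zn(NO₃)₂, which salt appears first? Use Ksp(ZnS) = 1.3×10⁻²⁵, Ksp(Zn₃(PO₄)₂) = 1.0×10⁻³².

A salt starts to precipitate once the ion product Q reaches its Ksp.
For ZnS: [Zn²⁺] = (Ksp/[S²⁻]) = 4.5×10⁻²⁴ M
For Zn₃(PO₄)₂: [Zn²⁺] = (Ksp/[PO₄³⁻]^2)^(1/3) = 6.1×10⁻¹⁰ M
Since ZnS needs less Zn²⁺ to reach saturation, it precipitates first.

ZnS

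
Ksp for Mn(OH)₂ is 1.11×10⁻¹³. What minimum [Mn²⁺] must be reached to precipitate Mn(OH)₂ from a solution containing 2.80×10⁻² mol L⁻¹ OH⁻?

1.42×10⁻¹⁰ M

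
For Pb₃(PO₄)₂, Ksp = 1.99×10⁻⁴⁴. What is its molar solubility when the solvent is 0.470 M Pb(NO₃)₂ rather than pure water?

2.19×10⁻²² M

Pb₃(PO₄)₂(s) ⇌ 3 Pb²⁺(aq) + 2 PO₄³⁻(aq)
The solution already contains Pb²⁺ at 0.470 M. Let s be the molar solubility of Pb₃(PO₄)₂.
[Pb²⁺] ≈ 0.470 M (common ion dominates); [PO₄³⁻] = 2s.
Ksp = [Pb²⁺]^3[PO₄³⁻]^2 = (0.470)^3(2s)^2
(2s)^2 = 1.99×10⁻⁴⁴ / (0.470)^3 = 1.92×10⁻⁴³
s = 2.19×10⁻²² M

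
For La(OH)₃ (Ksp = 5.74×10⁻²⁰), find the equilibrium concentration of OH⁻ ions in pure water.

2.04×10⁻⁵ M

La(OH)₃(s) ⇌ La³⁺(aq) + 3 OH⁻(aq)
Call the molar solubility s, so that [La³⁺] = s and [OH⁻] = 3s.
Ksp = [La³⁺][OH⁻]^3 = s · (3s)^3 = 27s^4 = 5.74×10⁻²⁰
s = 6.79×10⁻⁶ M
[OH⁻] = 3s = 2.04×10⁻⁵ M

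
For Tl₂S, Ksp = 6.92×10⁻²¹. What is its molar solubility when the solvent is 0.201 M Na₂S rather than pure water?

Tl₂S(s) ⇌ 2 Tl⁺(aq) + S²⁻(aq)
The solution already contains S²⁻ at 0.201 M. Let s be the molar solubility of Tl₂S.
[S²⁻] ≈ 0.201 M (common ion dominates); [Tl⁺] = 2s.
Ksp = [Tl⁺]^2[S²⁻] = (2s)^2(0.201)
(2s)^2 = 6.92×10⁻²¹ / (0.201) = 3.44×10⁻²⁰
s = 9.28×10⁻¹¹ M

9.28×10⁻¹¹ M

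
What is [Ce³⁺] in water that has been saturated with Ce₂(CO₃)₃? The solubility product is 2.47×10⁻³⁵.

Ce₂(CO₃)₃(s) ⇌ 2 Ce³⁺(aq) + 3 CO₃²⁻(aq)
Let s be the molar solubility. Then [Ce³⁺] = 2s and [CO₃²⁻] = 3s.
Ksp = [Ce³⁺]^2[CO₃²⁻]^3 = (2s)^2 · (3s)^3 = 108s^5 = 2.47×10⁻³⁵
s = 4.70×10⁻⁸ M
[Ce³⁺] = 2s = 9.39×10⁻⁸ M

9.39×10⁻⁸ M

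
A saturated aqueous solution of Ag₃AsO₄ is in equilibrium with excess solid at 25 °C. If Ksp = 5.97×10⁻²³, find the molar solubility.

1.22×10⁻⁶ M

Ag₃AsO₄(s) ⇌ 3 Ag⁺(aq) + AsO₄³⁻(aq)
For each mole of Ag₃AsO₄ that dissolves per liter, [Ag⁺] = 3s and [AsO₄³⁻] = s; let s denote this solubility.
Ksp = [Ag⁺]^3[AsO₄³⁻] = (3s)^3 · s = 27s^4
27s^4 = 5.97×10⁻²³  ⇒  s^4 = 2.21×10⁻²⁴
s = (2.21×10⁻²⁴)^(1/4) = 1.22×10⁻⁶ mol/L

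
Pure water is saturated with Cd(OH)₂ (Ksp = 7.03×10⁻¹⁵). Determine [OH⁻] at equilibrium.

2.41×10⁻⁵ M

Cd(OH)₂(s) ⇌ Cd²⁺(aq) + 2 OH⁻(aq)
If s mol/L of Cd(OH)₂ dissolves, [Cd²⁺] = s and [OH⁻] = 2s.
Ksp = [Cd²⁺][OH⁻]^2 = s · (2s)^2 = 4s^3 = 7.03×10⁻¹⁵
s = 1.21×10⁻⁵ mol L⁻¹
[OH⁻] = 2s = 2.41×10⁻⁵ mol L⁻¹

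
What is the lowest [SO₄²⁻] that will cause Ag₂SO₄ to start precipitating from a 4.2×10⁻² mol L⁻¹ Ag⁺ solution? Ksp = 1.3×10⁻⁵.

7.4×10⁻³ M

Precipitation begins when Q = Ksp.
Ag₂SO₄(s) ⇌ 2 Ag⁺(aq) + SO₄²⁻(aq)
Ksp = [Ag⁺]^2[SO₄²⁻] = [SO₄²⁻](4.2×10⁻²)^2
[SO₄²⁻] = 1.3×10⁻⁵ / (4.2×10⁻²)^2 = 7.4×10⁻³
[SO₄²⁻] = 7.4×10⁻³ mol L⁻¹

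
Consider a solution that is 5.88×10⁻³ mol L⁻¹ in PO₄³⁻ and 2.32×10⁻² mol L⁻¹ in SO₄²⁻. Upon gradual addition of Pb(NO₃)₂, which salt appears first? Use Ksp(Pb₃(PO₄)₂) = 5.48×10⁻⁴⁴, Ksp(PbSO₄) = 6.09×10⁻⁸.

Pb₃(PO₄)₂

Precipitation of each salt begins when its ion product equals Ksp.
For Pb₃(PO₄)₂: [Pb²⁺] = (Ksp/[PO₄³⁻]^2)^(1/3) = 1.17×10⁻¹³ mol L⁻¹
For PbSO₄: [Pb²⁺] = (Ksp/[SO₄²⁻]) = 2.63×10⁻⁶ mol L⁻¹
The smaller threshold [Pb²⁺] is reached first, so Pb₃(PO₄)₂ precipitates first.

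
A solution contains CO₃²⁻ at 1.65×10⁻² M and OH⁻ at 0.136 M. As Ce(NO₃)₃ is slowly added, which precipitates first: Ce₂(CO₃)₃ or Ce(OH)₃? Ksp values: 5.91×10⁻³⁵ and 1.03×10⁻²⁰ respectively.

Ce(OH)₃

Precipitation begins when Q = Ksp.
For Ce₂(CO₃)₃: [Ce³⁺] = (Ksp/[CO₃²⁻]^3)^(1/2) = 3.63×10⁻¹⁵ M
For Ce(OH)₃: [Ce³⁺] = (Ksp/[OH⁻]^3) = 4.09×10⁻¹⁸ M
Since Ce(OH)₃ needs less Ce³⁺ to reach saturation, it precipitates first.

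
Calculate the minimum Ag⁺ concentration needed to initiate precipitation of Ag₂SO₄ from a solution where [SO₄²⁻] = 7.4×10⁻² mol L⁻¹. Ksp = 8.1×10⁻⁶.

Precipitation begins when Q = Ksp.
Ag₂SO₄(s) ⇌ 2 Ag⁺(aq) + SO₄²⁻(aq)
Ksp = [Ag⁺]^2[SO₄²⁻] = [Ag⁺]^2(7.4×10⁻²)
[Ag⁺]^2 = 8.1×10⁻⁶ / (7.4×10⁻²) = 1.1×10⁻⁴
[Ag⁺] = 1.0×10⁻² mol L⁻¹

1.0×10⁻² M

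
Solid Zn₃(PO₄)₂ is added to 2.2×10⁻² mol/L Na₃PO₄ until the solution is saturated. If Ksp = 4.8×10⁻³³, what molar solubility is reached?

Zn₃(PO₄)₂(s) ⇌ 3 Zn²⁺(aq) + 2 PO₄³⁻(aq)
PO₄³⁻ is already present at 2.2×10⁻² mol/L. If s mol/L of Zn₃(PO₄)₂ dissolves, [Zn²⁺] = 3s while [PO₄³⁻] ≈ 2.2×10⁻² mol/L.
Ksp = [Zn²⁺]^3[PO₄³⁻]^2 = (3s)^3(2.2×10⁻²)^2
(3s)^3 = 4.8×10⁻³³ / (2.2×10⁻²)^2 = 9.9×10⁻³⁰
s = 7.2×10⁻¹¹ mol/L

7.2×10⁻¹¹ M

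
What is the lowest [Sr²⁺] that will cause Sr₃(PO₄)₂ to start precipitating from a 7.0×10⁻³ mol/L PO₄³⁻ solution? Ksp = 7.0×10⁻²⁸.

2.4×10⁻⁸ M

Precipitation of each salt begins when its ion product equals Ksp.
Sr₃(PO₄)₂(s) ⇌ 3 Sr²⁺(aq) + 2 PO₄³⁻(aq)
Ksp = [Sr²⁺]^3[PO₄³⁻]^2 = [Sr²⁺]^3(7.0×10⁻³)^2
[Sr²⁺]^3 = 7.0×10⁻²⁸ / (7.0×10⁻³)^2 = 1.4×10⁻²³
[Sr²⁺] = 2.4×10⁻⁸ mol/L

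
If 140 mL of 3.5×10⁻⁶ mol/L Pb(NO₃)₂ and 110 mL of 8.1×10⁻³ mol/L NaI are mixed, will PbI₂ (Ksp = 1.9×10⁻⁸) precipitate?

No

The combined volume is 250 mL.
[Pb²⁺] = (3.5×10⁻⁶)(140)/250 = 2.0×10⁻⁶ mol/L
[I⁻] = (8.1×10⁻³)(110)/250 = 3.6×10⁻³ mol/L
Q = [Pb²⁺][I⁻]^2 = 2.5×10⁻¹¹
Since Q (2.5×10⁻¹¹) is less than Ksp (1.9×10⁻⁸), no PbI₂ precipitates.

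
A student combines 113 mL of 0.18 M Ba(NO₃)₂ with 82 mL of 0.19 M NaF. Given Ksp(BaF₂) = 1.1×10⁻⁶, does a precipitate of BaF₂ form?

After mixing, V = 113 mL + 82 mL = 195 mL.
[Ba²⁺] = (0.18)(113)/195 = 0.10 M
[F⁻] = (0.19)(82)/195 = 8.0×10⁻² M
Q = [Ba²⁺][F⁻]^2 = 6.7×10⁻⁴
Q = 6.7×10⁻⁴ > Ksp = 1.1×10⁻⁶, so the solution is supersaturated and BaF₂ precipitates.

Yes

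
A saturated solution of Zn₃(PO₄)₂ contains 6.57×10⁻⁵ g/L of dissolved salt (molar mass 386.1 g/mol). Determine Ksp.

s = (6.57×10⁻⁵ g L⁻¹)/(386.1 g mol⁻¹) = 1.7016×10⁻⁷ M
Zn₃(PO₄)₂(s) ⇌ 3 Zn²⁺(aq) + 2 PO₄³⁻(aq)
For each mole of Zn₃(PO₄)₂ that dissolves per liter, [Zn²⁺] = 3s and [PO₄³⁻] = 2s; let s denote this solubility.
Ksp = [Zn²⁺]^3[PO₄³⁻]^2 = (3s)^3 · (2s)^2 = 108s^5
Ksp = 108 × (1.7016×10⁻⁷)^5 = 1.54×10⁻³²

Ksp = 1.54×10⁻³²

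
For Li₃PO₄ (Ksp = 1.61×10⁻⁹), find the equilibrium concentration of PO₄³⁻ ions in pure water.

Li₃PO₄(s) ⇌ 3 Li⁺(aq) + PO₄³⁻(aq)
If s mol/L of Li₃PO₄ dissolves, [Li⁺] = 3s and [PO₄³⁻] = s.
Ksp = [Li⁺]^3[PO₄³⁻] = (3s)^3 · s = 27s^4 = 1.61×10⁻⁹
s = 2.78×10⁻³ M
[PO₄³⁻] = s = 2.78×10⁻³ M

2.78×10⁻³ M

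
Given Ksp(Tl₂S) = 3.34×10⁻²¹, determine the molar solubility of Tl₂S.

9.42×10⁻⁸ M

Tl₂S(s) ⇌ 2 Tl⁺(aq) + S²⁻(aq)
For each mole of Tl₂S that dissolves per liter, [Tl⁺] = 2s and [S²⁻] = s; let s denote this solubility.
Ksp = [Tl⁺]^2[S²⁻] = (2s)^2 · s = 4s^3
4s^3 = 3.34×10⁻²¹  ⇒  s^3 = 8.35×10⁻²²
Taking the 3rd root, s = 9.42×10⁻⁸ M.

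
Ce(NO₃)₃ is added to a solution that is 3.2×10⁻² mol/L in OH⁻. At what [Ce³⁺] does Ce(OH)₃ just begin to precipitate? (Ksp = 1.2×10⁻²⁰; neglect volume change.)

3.7×10⁻¹⁶ M

Precipitation of each salt begins when its ion product equals Ksp.
Ce(OH)₃(s) ⇌ Ce³⁺(aq) + 3 OH⁻(aq)
Ksp = [Ce³⁺][OH⁻]^3 = [Ce³⁺](3.2×10⁻²)^3
[Ce³⁺] = 1.2×10⁻²⁰ / (3.2×10⁻²)^3 = 3.7×10⁻¹⁶
[Ce³⁺] = 3.7×10⁻¹⁶ mol/L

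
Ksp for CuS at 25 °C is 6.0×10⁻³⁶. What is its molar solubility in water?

2.4×10⁻¹⁸ M

CuS(s) ⇌ Cu²⁺(aq) + S²⁻(aq)
For each mole of CuS that dissolves per liter, [Cu²⁺] = s and [S²⁻] = s; let s denote this solubility.
Ksp = [Cu²⁺][S²⁻] = s · s = s^2
s^2 = 6.0×10⁻³⁶
Taking the 2nd root, s = 2.4×10⁻¹⁸ mol/L.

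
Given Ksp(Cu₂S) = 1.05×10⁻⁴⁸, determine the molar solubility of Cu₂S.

6.40×10⁻¹⁷ M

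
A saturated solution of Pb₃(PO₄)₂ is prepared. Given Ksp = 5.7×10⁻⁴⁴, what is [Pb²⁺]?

2.6×10⁻⁹ M

Pb₃(PO₄)₂(s) ⇌ 3 Pb²⁺(aq) + 2 PO₄³⁻(aq)
Let s be the molar solubility. Then [Pb²⁺] = 3s and [PO₄³⁻] = 2s.
Ksp = [Pb²⁺]^3[PO₄³⁻]^2 = (3s)^3 · (2s)^2 = 108s^5 = 5.7×10⁻⁴⁴
s = 8.8×10⁻¹⁰ M
[Pb²⁺] = 3s = 2.6×10⁻⁹ M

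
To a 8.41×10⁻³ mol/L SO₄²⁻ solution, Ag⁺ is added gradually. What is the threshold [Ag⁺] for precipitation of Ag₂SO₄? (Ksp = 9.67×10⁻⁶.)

3.39×10⁻² M

The threshold for precipitation is Q = Ksp.
Ag₂SO₄(s) ⇌ 2 Ag⁺(aq) + SO₄²⁻(aq)
Ksp = [Ag⁺]^2[SO₄²⁻] = [Ag⁺]^2(8.41×10⁻³)
[Ag⁺]^2 = 9.67×10⁻⁶ / (8.41×10⁻³) = 1.15×10⁻³
[Ag⁺] = 3.39×10⁻² mol/L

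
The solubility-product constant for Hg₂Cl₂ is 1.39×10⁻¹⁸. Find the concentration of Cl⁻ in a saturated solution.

Hg₂Cl₂(s) ⇌ Hg₂²⁺(aq) + 2 Cl⁻(aq)
If s mol/L of Hg₂Cl₂ dissolves, [Hg₂²⁺] = s and [Cl⁻] = 2s.
Ksp = [Hg₂²⁺][Cl⁻]^2 = s · (2s)^2 = 4s^3 = 1.39×10⁻¹⁸
s = 7.03×10⁻⁷ mol/L
[Cl⁻] = 2s = 1.41×10⁻⁶ mol/L

1.41×10⁻⁶ M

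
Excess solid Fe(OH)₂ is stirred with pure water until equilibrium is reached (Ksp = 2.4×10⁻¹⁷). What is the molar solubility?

1.8×10⁻⁶ M

Fe(OH)₂(s) ⇌ Fe²⁺(aq) + 2 OH⁻(aq)
With molar solubility s: [Fe²⁺] = s, [OH⁻] = 2s.
Ksp = [Fe²⁺][OH⁻]^2 = s · (2s)^2 = 4s^3
4s^3 = 2.4×10⁻¹⁷  ⇒  s^3 = 6.0×10⁻¹⁸
Taking the 3rd root, s = 1.8×10⁻⁶ M.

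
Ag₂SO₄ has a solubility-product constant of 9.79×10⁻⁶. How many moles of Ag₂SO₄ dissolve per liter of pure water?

1.35×10⁻² M

Ag₂SO₄(s) ⇌ 2 Ag⁺(aq) + SO₄²⁻(aq)
For each mole of Ag₂SO₄ that dissolves per liter, [Ag⁺] = 2s and [SO₄²⁻] = s; let s denote this solubility.
Ksp = [Ag⁺]^2[SO₄²⁻] = (2s)^2 · s = 4s^3
4s^3 = 9.79×10⁻⁶  ⇒  s^3 = 2.45×10⁻⁶
Taking the 3rd root, s = 1.35×10⁻² M.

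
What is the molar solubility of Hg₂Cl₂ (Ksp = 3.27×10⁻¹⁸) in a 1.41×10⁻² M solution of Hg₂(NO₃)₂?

Hg₂Cl₂(s) ⇌ Hg₂²⁺(aq) + 2 Cl⁻(aq)
Hg₂²⁺ is already present at 1.41×10⁻² M. If s mol/L of Hg₂Cl₂ dissolves, [Cl⁻] = 2s while [Hg₂²⁺] ≈ 1.41×10⁻² M.
Ksp = [Hg₂²⁺][Cl⁻]^2 = (1.41×10⁻²)(2s)^2
(2s)^2 = 3.27×10⁻¹⁸ / (1.41×10⁻²) = 2.32×10⁻¹⁶
s = 7.61×10⁻⁹ M

7.61×10⁻⁹ M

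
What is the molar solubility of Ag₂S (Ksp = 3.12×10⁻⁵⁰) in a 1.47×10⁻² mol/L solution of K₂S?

Ag₂S(s) ⇌ 2 Ag⁺(aq) + S²⁻(aq)
With S²⁻ already at 1.47×10⁻² mol/L and s small, take [S²⁻] ≈ 1.47×10⁻² mol/L and [Ag⁺] = 2s.
Ksp = [Ag⁺]^2[S²⁻] = (2s)^2(1.47×10⁻²)
(2s)^2 = 3.12×10⁻⁵⁰ / (1.47×10⁻²) = 2.12×10⁻⁴⁸
s = 7.28×10⁻²⁵ mol/L

7.28×10⁻²⁵ M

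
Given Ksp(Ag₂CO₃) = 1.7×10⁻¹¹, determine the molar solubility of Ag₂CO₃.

1.6×10⁻⁴ M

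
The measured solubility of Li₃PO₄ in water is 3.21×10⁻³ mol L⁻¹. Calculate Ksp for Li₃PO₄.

Ksp = 2.87×10⁻⁹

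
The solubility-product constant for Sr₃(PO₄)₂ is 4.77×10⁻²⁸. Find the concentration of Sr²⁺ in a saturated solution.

4.04×10⁻⁶ M

Sr₃(PO₄)₂(s) ⇌ 3 Sr²⁺(aq) + 2 PO₄³⁻(aq)
For each mole of Sr₃(PO₄)₂ that dissolves per liter, [Sr²⁺] = 3s and [PO₄³⁻] = 2s; let s denote this solubility.
Ksp = [Sr²⁺]^3[PO₄³⁻]^2 = (3s)^3 · (2s)^2 = 108s^5 = 4.77×10⁻²⁸
s = 1.35×10⁻⁶ mol L⁻¹
[Sr²⁺] = 3s = 4.04×10⁻⁶ mol L⁻¹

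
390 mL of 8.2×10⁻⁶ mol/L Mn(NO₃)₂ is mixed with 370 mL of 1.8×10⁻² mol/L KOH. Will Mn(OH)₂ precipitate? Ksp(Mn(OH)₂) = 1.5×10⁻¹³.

After mixing, V = 390 mL + 370 mL = 760 mL.
[Mn²⁺] = (8.2×10⁻⁶)(390)/760 = 4.2×10⁻⁶ mol/L
[OH⁻] = (1.8×10⁻²)(370)/760 = 8.8×10⁻³ mol/L
Q = [Mn²⁺][OH⁻]^2 = 3.2×10⁻¹⁰
Q = 3.2×10⁻¹⁰ > Ksp = 1.5×10⁻¹³, so the solution is supersaturated and Mn(OH)₂ precipitates.

Yes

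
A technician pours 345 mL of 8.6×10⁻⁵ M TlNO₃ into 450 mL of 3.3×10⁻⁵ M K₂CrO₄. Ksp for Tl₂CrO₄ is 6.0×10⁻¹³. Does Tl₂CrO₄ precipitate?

No

The combined volume is 795 mL.
[Tl⁺] = (8.6×10⁻⁵)(345)/795 = 3.7×10⁻⁵ M
[CrO₄²⁻] = (3.3×10⁻⁵)(450)/795 = 1.9×10⁻⁵ M
Q = [Tl⁺]^2[CrO₄²⁻] = 2.6×10⁻¹⁴
Q = 2.6×10⁻¹⁴ < Ksp = 6.0×10⁻¹³, so the solution is unsaturated and no precipitate forms.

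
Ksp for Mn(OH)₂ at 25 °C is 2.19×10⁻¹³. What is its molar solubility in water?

Mn(OH)₂(s) ⇌ Mn²⁺(aq) + 2 OH⁻(aq)
For each mole of Mn(OH)₂ that dissolves per liter, [Mn²⁺] = s and [OH⁻] = 2s; let s denote this solubility.
Ksp = [Mn²⁺][OH⁻]^2 = s · (2s)^2 = 4s^3
4s^3 = 2.19×10⁻¹³  ⇒  s^3 = 5.48×10⁻¹⁴
Taking the 3rd root, s = 3.80×10⁻⁵ mol L⁻¹.

3.80×10⁻⁵ M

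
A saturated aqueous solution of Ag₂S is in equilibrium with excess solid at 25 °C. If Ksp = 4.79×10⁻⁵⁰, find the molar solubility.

Ag₂S(s) ⇌ 2 Ag⁺(aq) + S²⁻(aq)
Call the molar solubility s, so that [Ag⁺] = 2s and [S²⁻] = s.
Ksp = [Ag⁺]^2[S²⁻] = (2s)^2 · s = 4s^3
4s^3 = 4.79×10⁻⁵⁰  ⇒  s^3 = 1.20×10⁻⁵⁰
s = (1.20×10⁻⁵⁰)^(1/3) = 2.29×10⁻¹⁷ M

2.29×10⁻¹⁷ M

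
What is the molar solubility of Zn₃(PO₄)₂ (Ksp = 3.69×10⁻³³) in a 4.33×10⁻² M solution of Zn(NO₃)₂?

Zn₃(PO₄)₂(s) ⇌ 3 Zn²⁺(aq) + 2 PO₄³⁻(aq)
With Zn²⁺ already at 4.33×10⁻² M and s small, take [Zn²⁺] ≈ 4.33×10⁻² M and [PO₄³⁻] = 2s.
Ksp = [Zn²⁺]^3[PO₄³⁻]^2 = (4.33×10⁻²)^3(2s)^2
(2s)^2 = 3.69×10⁻³³ / (4.33×10⁻²)^3 = 4.55×10⁻²⁹
s = 3.37×10⁻¹⁵ M

3.37×10⁻¹⁵ M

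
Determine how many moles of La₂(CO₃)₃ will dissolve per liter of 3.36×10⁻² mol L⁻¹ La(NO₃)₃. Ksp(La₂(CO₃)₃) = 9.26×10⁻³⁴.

La₂(CO₃)₃(s) ⇌ 2 La³⁺(aq) + 3 CO₃²⁻(aq)
With La³⁺ already at 3.36×10⁻² mol L⁻¹ and s small, take [La³⁺] ≈ 3.36×10⁻² mol L⁻¹ and [CO₃²⁻] = 3s.
Ksp = [La³⁺]^2[CO₃²⁻]^3 = (3.36×10⁻²)^2(3s)^3
(3s)^3 = 9.26×10⁻³⁴ / (3.36×10⁻²)^2 = 8.20×10⁻³¹
s = 3.12×10⁻¹¹ mol L⁻¹

3.12×10⁻¹¹ M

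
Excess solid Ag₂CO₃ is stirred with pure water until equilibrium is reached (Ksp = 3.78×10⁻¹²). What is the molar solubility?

9.81×10⁻⁵ M

Ag₂CO₃(s) ⇌ 2 Ag⁺(aq) + CO₃²⁻(aq)
If s mol/L of Ag₂CO₃ dissolves, [Ag⁺] = 2s and [CO₃²⁻] = s.
Ksp = [Ag⁺]^2[CO₃²⁻] = (2s)^2 · s = 4s^3
4s^3 = 3.78×10⁻¹²  ⇒  s^3 = 9.45×10⁻¹³
s = (9.45×10⁻¹³)^(1/3) = 9.81×10⁻⁵ mol/L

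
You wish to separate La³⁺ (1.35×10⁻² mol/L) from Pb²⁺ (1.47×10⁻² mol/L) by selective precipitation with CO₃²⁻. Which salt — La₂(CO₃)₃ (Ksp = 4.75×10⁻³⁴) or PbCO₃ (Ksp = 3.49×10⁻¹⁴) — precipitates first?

PbCO₃

Each salt precipitates once Q = Ksp for that salt.
For La₂(CO₃)₃: [CO₃²⁻] = (Ksp/[La³⁺]^2)^(1/3) = 1.38×10⁻¹⁰ mol/L
For PbCO₃: [CO₃²⁻] = (Ksp/[Pb²⁺]) = 2.37×10⁻¹² mol/L
Since PbCO₃ needs less CO₃²⁻ to reach saturation, it precipitates first.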